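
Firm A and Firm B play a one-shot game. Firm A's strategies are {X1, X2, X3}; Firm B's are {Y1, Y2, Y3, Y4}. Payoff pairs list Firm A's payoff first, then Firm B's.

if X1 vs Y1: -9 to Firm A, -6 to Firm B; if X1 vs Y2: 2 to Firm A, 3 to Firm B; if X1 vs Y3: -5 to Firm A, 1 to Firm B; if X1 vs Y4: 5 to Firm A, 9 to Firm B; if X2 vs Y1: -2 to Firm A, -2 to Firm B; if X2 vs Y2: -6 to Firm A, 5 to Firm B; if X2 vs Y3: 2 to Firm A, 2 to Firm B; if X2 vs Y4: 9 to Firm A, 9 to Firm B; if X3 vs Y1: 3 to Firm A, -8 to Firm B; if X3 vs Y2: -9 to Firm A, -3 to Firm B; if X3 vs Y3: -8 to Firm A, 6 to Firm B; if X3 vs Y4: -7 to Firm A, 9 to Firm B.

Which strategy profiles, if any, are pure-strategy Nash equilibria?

(X2, Y4)

Check mutual best responses: a cell is a NE iff neither player can gain by unilaterally deviating.
Firm A's best responses — vs Y1: X3 (payoff 3); vs Y2: X1 (payoff 2); vs Y3: X2 (payoff 2); vs Y4: X2 (payoff 9).
Firm B's best responses — vs X1: Y4 (payoff 9); vs X2: Y4 (payoff 9); vs X3: Y4 (payoff 9).
The only mutual best response is (X2, Y4); neither player gains by switching there.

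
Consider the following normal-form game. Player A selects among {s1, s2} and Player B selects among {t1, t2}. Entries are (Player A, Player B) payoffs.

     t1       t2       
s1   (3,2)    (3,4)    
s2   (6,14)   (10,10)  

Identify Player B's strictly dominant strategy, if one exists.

No strictly dominant strategy

A strategy is strictly dominant if it gives Player B a strictly higher payoff than every other strategy, against every choice by the opponent.
t1 is not dominant: against s1, t2 gives 4 > 2.
t2 is not dominant: against s2, t1 gives 14 > 10.
No single strategy is best against every opponent action.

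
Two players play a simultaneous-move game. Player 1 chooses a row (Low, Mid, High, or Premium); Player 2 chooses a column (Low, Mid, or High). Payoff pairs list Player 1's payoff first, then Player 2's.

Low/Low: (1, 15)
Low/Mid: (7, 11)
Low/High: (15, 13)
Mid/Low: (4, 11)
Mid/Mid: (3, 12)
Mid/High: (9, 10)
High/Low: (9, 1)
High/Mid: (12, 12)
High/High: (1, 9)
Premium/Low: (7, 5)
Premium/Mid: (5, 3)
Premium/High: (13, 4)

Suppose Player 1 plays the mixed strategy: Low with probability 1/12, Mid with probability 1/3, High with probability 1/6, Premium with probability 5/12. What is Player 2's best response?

Compute Player 2's expected payoff from each pure strategy against the given mix.
Low: (1/12)·15 + (1/3)·11 + (1/6)·1 + (5/12)·5 = 43/6
Mid: (1/12)·11 + (1/3)·12 + (1/6)·12 + (5/12)·3 = 49/6
High: (1/12)·13 + (1/3)·10 + (1/6)·9 + (5/12)·4 = 91/12
Highest expected payoff is 49/6, from Mid.

Mid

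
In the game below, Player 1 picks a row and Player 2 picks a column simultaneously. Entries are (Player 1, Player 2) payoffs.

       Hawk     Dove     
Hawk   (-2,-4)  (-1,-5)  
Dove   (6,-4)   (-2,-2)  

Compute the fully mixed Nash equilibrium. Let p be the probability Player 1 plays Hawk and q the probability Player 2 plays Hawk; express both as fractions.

p = 2/3, q = 1/9

Each player's mixing probability is pinned down by making the *other* player indifferent.
Player 2 indifferent between Hawk and Dove: p·(-4) + (1−p)·(-4) = p·(-5) + (1−p)·(-2) ⟹ (-4) + 0p = (-2) + (-3)p ⟹ p = 2/3.
Player 1 indifferent between Hawk and Dove: q·(-2) + (1−q)·(-1) = q·6 + (1−q)·(-2) ⟹ (-1) + (-1)q = (-2) + 8q ⟹ q = 1/9.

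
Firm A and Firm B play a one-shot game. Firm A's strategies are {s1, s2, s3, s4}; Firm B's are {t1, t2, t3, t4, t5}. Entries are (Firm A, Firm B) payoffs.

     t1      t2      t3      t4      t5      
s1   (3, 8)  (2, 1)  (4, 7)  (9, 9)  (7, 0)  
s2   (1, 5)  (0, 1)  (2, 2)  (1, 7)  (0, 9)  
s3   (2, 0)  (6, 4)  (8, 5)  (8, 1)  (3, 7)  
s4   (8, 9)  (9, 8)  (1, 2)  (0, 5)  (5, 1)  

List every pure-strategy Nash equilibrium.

Check mutual best responses: a cell is a NE iff neither player can gain by unilaterally deviating.
Firm A's best responses — vs t1: s4 (payoff 8); vs t2: s4 (payoff 9); vs t3: s3 (payoff 8); vs t4: s1 (payoff 9); vs t5: s1 (payoff 7).
Firm B's best responses — vs s1: t4 (payoff 9); vs s2: t5 (payoff 9); vs s3: t5 (payoff 7); vs s4: t1 (payoff 9).
Mutual best responses occur at (s1, t4) and (s4, t1); at each, neither player gains by switching.

(s1, t4) and (s4, t1)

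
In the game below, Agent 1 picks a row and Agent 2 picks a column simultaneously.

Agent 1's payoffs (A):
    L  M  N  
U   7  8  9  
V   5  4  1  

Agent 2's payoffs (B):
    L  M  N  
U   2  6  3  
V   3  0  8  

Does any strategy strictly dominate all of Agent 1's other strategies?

Check whether one of Agent 1's strategies beats all alternatives regardless of what the opponent does.
U strictly dominates: vs L: 7 > 5; vs M: 8 > 4; vs N: 9 > 1.

U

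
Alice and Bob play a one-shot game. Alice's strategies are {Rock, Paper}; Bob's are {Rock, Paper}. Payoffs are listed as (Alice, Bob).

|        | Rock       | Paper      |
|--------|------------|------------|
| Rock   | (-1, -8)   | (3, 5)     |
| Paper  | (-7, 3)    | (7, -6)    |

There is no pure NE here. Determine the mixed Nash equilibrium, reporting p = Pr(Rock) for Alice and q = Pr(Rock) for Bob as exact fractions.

p = 9/22, q = 2/5

In a mixed NE each player is indifferent between their pure strategies, so the opponent's mix sets the indifference.
Bob indifferent between Rock and Paper: p·(-8) + (1−p)·3 = p·5 + (1−p)·(-6) ⟹ 3 + (-11)p = (-6) + 11p ⟹ p = 9/22.
Alice indifferent between Rock and Paper: q·(-1) + (1−q)·3 = q·(-7) + (1−q)·7 ⟹ 3 + (-4)q = 7 + (-14)q ⟹ q = 2/5.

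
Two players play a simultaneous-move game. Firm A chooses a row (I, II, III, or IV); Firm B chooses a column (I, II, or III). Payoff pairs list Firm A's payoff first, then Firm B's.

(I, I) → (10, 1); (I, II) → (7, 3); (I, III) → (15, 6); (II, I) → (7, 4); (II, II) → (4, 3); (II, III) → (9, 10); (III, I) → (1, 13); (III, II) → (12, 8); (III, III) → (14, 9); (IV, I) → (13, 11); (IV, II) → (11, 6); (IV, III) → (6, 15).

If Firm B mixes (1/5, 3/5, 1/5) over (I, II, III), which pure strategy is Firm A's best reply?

IV

Compute Firm A's expected payoff from each pure strategy against the given mix.
I: (1/5)·10 + (3/5)·7 + (1/5)·15 = 46/5
II: (1/5)·7 + (3/5)·4 + (1/5)·9 = 28/5
III: (1/5)·1 + (3/5)·12 + (1/5)·14 = 51/5
IV: (1/5)·13 + (3/5)·11 + (1/5)·6 = 52/5
Highest expected payoff is 52/5, from IV.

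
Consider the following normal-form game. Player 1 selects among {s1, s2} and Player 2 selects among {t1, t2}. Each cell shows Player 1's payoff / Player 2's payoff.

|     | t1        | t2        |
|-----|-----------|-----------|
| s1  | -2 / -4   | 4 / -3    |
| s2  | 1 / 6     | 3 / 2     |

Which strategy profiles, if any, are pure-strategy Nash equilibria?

Find each player's best response to every opponent strategy; NE are the intersections.
Player 1's best responses — vs t1: s2 (payoff 1); vs t2: s1 (payoff 4).
Player 2's best responses — vs s1: t2 (payoff -3); vs s2: t1 (payoff 6).
Mutual best responses occur at (s1, t2) and (s2, t1); at each, neither player gains by switching.

(s1, t2) and (s2, t1)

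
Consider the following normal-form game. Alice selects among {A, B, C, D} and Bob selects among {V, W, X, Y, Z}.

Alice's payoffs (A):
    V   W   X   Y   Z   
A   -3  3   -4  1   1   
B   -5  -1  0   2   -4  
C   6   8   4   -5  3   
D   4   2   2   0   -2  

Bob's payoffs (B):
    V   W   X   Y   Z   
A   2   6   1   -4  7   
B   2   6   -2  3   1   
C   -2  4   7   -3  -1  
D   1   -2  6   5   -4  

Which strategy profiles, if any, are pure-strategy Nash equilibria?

Check mutual best responses: a cell is a NE iff neither player can gain by unilaterally deviating.
Alice's best responses — vs V: C (payoff 6); vs W: C (payoff 8); vs X: C (payoff 4); vs Y: B (payoff 2); vs Z: C (payoff 3).
Bob's best responses — vs A: Z (payoff 7); vs B: W (payoff 6); vs C: X (payoff 7); vs D: X (payoff 6).
The only mutual best response is (C, X); neither player gains by switching there.

(C, X)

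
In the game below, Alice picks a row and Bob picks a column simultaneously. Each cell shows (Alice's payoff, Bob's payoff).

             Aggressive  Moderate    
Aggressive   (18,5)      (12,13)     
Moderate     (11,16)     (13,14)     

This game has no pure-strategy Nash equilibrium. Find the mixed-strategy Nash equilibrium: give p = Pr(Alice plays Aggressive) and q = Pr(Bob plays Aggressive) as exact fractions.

p = 1/5, q = 1/8

Each player's mixing probability is pinned down by making the *other* player indifferent.
Bob indifferent between Aggressive and Moderate: p·5 + (1−p)·16 = p·13 + (1−p)·14 ⟹ 16 + (-11)p = 14 + (-1)p ⟹ p = 1/5.
Alice indifferent between Aggressive and Moderate: q·18 + (1−q)·12 = q·11 + (1−q)·13 ⟹ 12 + 6q = 13 + (-2)q ⟹ q = 1/8.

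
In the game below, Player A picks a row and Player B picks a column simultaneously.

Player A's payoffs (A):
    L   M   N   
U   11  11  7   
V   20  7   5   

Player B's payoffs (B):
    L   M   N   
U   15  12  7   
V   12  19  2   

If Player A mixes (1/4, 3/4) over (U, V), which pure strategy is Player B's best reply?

Player B's best reply maximizes expected payoff against the mix.
L: (1/4)·15 + (3/4)·12 = 51/4
M: (1/4)·12 + (3/4)·19 = 69/4
N: (1/4)·7 + (3/4)·2 = 13/4
Highest expected payoff is 69/4, from M.

M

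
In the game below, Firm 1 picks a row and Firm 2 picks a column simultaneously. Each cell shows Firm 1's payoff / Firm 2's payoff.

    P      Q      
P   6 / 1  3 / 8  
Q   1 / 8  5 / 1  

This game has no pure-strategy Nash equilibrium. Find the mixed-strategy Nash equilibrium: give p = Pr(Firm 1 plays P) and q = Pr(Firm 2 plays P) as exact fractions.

p = 1/2, q = 2/7

Each player's mixing probability is pinned down by making the *other* player indifferent.
Firm 2 indifferent between P and Q: p·1 + (1−p)·8 = p·8 + (1−p)·1 ⟹ 8 + (-7)p = 1 + 7p ⟹ p = 1/2.
Firm 1 indifferent between P and Q: q·6 + (1−q)·3 = q·1 + (1−q)·5 ⟹ 3 + 3q = 5 + (-4)q ⟹ q = 2/7.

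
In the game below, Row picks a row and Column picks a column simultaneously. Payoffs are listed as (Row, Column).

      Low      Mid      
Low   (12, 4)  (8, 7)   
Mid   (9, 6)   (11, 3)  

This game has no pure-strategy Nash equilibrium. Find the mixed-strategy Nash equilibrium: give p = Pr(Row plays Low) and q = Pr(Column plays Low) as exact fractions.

p = 1/2, q = 1/2

Each player's mixing probability is pinned down by making the *other* player indifferent.
Column indifferent between Low and Mid: p·4 + (1−p)·6 = p·7 + (1−p)·3 ⟹ 6 + (-2)p = 3 + 4p ⟹ p = 1/2.
Row indifferent between Low and Mid: q·12 + (1−q)·8 = q·9 + (1−q)·11 ⟹ 8 + 4q = 11 + (-2)q ⟹ q = 1/2.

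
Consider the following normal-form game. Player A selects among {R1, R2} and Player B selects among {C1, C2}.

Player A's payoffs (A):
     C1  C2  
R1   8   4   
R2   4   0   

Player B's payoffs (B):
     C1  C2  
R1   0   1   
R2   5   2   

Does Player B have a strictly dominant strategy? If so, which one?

None

Check whether one of Player B's strategies beats all alternatives regardless of what the opponent does.
C1 is not dominant: against R1, C2 gives 1 > 0.
C2 is not dominant: against R2, C1 gives 5 > 2.
No single strategy is best against every opponent action.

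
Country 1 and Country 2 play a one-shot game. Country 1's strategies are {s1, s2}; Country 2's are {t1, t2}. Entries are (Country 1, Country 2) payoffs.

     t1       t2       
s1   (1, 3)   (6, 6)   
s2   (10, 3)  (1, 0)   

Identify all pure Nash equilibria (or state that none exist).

Find each player's best response to every opponent strategy; NE are the intersections.
Country 1's best responses — vs t1: s2 (payoff 10); vs t2: s1 (payoff 6).
Country 2's best responses — vs s1: t2 (payoff 6); vs s2: t1 (payoff 3).
Mutual best responses occur at (s1, t2) and (s2, t1); at each, neither player gains by switching.

(s1, t2) and (s2, t1)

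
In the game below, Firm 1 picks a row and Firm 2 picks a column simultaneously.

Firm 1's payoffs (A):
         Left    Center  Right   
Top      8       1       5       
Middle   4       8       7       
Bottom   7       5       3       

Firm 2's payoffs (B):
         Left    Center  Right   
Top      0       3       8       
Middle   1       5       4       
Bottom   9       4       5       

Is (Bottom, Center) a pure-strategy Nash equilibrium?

No

Holding Firm 2 at Center: Firm 1 gets 5 from Bottom but could get 8 by switching to Middle. Firm 1 has a profitable deviation.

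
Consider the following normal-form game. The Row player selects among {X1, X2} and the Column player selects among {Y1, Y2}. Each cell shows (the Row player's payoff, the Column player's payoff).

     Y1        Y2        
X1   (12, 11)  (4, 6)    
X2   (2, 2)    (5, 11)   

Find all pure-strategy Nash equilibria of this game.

Find each player's best response to every opponent strategy; NE are the intersections.
The Row player's best responses — vs Y1: X1 (payoff 12); vs Y2: X2 (payoff 5).
The Column player's best responses — vs X1: Y1 (payoff 11); vs X2: Y2 (payoff 11).
Mutual best responses occur at (X1, Y1) and (X2, Y2); at each, neither player gains by switching.

(X1, Y1) and (X2, Y2)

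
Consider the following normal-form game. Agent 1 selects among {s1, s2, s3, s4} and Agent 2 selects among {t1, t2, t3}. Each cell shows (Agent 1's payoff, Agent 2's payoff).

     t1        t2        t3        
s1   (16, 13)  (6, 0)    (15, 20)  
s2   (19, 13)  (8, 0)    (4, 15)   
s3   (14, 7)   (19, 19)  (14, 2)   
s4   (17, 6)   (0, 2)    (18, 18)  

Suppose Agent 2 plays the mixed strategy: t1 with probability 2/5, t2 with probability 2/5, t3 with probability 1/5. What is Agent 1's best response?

Compute Agent 1's expected payoff from each pure strategy against the given mix.
s1: (2/5)·16 + (2/5)·6 + (1/5)·15 = 59/5
s2: (2/5)·19 + (2/5)·8 + (1/5)·4 = 58/5
s3: (2/5)·14 + (2/5)·19 + (1/5)·14 = 16
s4: (2/5)·17 + (2/5)·0 + (1/5)·18 = 52/5
Highest expected payoff is 16, from s3.

s3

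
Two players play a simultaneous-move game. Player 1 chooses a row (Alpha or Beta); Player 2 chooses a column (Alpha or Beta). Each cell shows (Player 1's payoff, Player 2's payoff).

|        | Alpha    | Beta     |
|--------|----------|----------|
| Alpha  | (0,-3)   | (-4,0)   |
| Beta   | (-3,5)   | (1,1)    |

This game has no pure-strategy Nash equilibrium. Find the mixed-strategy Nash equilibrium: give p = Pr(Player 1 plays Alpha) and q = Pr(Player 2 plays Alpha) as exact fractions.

p = 4/7, q = 5/8

Each player's mixing probability is pinned down by making the *other* player indifferent.
Player 2 indifferent between Alpha and Beta: p·(-3) + (1−p)·5 = p·0 + (1−p)·1 ⟹ 5 + (-8)p = 1 + (-1)p ⟹ p = 4/7.
Player 1 indifferent between Alpha and Beta: q·0 + (1−q)·(-4) = q·(-3) + (1−q)·1 ⟹ (-4) + 4q = 1 + (-4)q ⟹ q = 5/8.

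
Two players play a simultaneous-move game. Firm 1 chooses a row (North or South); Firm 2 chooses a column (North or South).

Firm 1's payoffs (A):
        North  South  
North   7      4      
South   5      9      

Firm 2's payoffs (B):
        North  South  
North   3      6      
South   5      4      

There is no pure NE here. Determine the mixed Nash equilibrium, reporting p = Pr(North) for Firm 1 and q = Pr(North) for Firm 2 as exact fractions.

p = 1/4, q = 5/7

In a mixed NE each player is indifferent between their pure strategies, so the opponent's mix sets the indifference.
Firm 2 indifferent between North and South: p·3 + (1−p)·5 = p·6 + (1−p)·4 ⟹ 5 + (-2)p = 4 + 2p ⟹ p = 1/4.
Firm 1 indifferent between North and South: q·7 + (1−q)·4 = q·5 + (1−q)·9 ⟹ 4 + 3q = 9 + (-4)q ⟹ q = 5/7.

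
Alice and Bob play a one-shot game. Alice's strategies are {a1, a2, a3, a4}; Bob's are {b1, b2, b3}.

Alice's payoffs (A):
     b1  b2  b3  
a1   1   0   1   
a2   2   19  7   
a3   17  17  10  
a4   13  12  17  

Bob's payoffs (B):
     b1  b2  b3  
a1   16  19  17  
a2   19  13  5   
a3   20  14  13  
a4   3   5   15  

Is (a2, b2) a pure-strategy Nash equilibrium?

Holding Bob at b2: Alice gets 19 from a2, versus 0 from a1, 17 from a3, 12 from a4. No profitable deviation for Alice.
Holding Alice at a2: Bob gets 13 from b2 but could get 19 by switching to b1. Bob has a profitable deviation.

No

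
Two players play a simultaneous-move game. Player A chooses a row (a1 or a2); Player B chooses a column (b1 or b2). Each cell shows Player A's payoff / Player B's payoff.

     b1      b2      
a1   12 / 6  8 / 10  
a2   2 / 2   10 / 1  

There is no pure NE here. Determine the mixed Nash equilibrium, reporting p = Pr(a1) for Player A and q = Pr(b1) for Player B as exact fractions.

In a mixed NE each player is indifferent between their pure strategies, so the opponent's mix sets the indifference.
Player B indifferent between b1 and b2: p·6 + (1−p)·2 = p·10 + (1−p)·1 ⟹ 2 + 4p = 1 + 9p ⟹ p = 1/5.
Player A indifferent between a1 and a2: q·12 + (1−q)·8 = q·2 + (1−q)·10 ⟹ 8 + 4q = 10 + (-8)q ⟹ q = 1/6.

p = 1/5, q = 1/6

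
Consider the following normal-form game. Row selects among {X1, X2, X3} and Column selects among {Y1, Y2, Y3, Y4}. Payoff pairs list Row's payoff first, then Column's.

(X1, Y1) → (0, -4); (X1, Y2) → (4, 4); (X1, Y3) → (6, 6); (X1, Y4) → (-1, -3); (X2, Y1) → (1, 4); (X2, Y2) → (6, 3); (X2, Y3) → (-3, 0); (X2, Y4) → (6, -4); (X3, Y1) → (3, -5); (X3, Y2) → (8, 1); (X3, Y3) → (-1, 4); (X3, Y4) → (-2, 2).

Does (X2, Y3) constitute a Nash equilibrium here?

No

Holding Column at Y3: Row gets -3 from X2 but could get 6 by switching to X1. Row has a profitable deviation.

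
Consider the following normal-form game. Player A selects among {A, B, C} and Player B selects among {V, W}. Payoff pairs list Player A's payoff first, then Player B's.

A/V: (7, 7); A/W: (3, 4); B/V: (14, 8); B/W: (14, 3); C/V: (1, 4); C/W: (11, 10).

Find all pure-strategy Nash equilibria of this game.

(B, V)

Find each player's best response to every opponent strategy; NE are the intersections.
Player A's best responses — vs V: B (payoff 14); vs W: B (payoff 14).
Player B's best responses — vs A: V (payoff 7); vs B: V (payoff 8); vs C: W (payoff 10).
The only mutual best response is (B, V); neither player gains by switching there.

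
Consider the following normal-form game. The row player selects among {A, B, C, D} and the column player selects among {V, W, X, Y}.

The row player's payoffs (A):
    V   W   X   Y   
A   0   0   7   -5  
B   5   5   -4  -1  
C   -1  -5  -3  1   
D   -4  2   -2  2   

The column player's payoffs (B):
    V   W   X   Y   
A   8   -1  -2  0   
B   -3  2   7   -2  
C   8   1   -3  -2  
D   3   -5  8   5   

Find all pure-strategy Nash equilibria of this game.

None

Find each player's best response to every opponent strategy; NE are the intersections.
The row player's best responses — vs V: B (payoff 5); vs W: B (payoff 5); vs X: A (payoff 7); vs Y: D (payoff 2).
The column player's best responses — vs A: V (payoff 8); vs B: X (payoff 7); vs C: V (payoff 8); vs D: X (payoff 8).
No cell has both players best-responding. For instance, the row player's best reply to X is A, but against A the column player prefers V over X.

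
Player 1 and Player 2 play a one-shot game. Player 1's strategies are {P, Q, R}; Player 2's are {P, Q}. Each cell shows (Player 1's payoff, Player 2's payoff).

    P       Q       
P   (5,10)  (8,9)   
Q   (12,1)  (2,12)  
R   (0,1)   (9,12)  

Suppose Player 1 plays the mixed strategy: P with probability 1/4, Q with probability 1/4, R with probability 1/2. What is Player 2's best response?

Q

Player 2's best reply maximizes expected payoff against the mix.
P: (1/4)·10 + (1/4)·1 + (1/2)·1 = 13/4
Q: (1/4)·9 + (1/4)·12 + (1/2)·12 = 45/4
Highest expected payoff is 45/4, from Q.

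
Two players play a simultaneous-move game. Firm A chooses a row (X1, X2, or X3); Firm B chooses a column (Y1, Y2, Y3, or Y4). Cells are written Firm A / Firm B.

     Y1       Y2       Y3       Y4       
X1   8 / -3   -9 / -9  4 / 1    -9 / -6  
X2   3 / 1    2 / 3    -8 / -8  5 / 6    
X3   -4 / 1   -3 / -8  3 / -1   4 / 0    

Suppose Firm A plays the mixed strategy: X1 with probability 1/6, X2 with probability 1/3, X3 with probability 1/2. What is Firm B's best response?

Firm B's best reply maximizes expected payoff against the mix.
Y1: (1/6)·(-3) + (1/3)·1 + (1/2)·1 = 1/3
Y2: (1/6)·(-9) + (1/3)·3 + (1/2)·(-8) = -9/2
Y3: (1/6)·1 + (1/3)·(-8) + (1/2)·(-1) = -3
Y4: (1/6)·(-6) + (1/3)·6 + (1/2)·0 = 1
Highest expected payoff is 1, from Y4.

Y4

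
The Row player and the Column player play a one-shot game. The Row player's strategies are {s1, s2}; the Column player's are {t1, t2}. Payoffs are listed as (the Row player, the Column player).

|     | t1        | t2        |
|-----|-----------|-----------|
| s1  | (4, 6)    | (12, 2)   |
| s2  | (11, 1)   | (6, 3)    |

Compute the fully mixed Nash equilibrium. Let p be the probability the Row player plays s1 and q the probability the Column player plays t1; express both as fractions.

p = 1/3, q = 6/13

Each player's mixing probability is pinned down by making the *other* player indifferent.
The Column player indifferent between t1 and t2: p·6 + (1−p)·1 = p·2 + (1−p)·3 ⟹ 1 + 5p = 3 + (-1)p ⟹ p = 1/3.
The Row player indifferent between s1 and s2: q·4 + (1−q)·12 = q·11 + (1−q)·6 ⟹ 12 + (-8)q = 6 + 5q ⟹ q = 6/13.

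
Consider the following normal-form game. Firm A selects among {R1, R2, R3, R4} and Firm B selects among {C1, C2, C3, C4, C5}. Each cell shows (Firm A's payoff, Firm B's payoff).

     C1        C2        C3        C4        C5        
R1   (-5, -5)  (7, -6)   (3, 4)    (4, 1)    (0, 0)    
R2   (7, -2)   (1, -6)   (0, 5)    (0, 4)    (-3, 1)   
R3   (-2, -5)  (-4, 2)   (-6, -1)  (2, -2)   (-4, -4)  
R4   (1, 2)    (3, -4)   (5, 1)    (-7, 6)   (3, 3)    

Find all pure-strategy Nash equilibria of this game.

No pure-strategy Nash equilibrium

Find each player's best response to every opponent strategy; NE are the intersections.
Firm A's best responses — vs C1: R2 (payoff 7); vs C2: R1 (payoff 7); vs C3: R4 (payoff 5); vs C4: R1 (payoff 4); vs C5: R4 (payoff 3).
Firm B's best responses — vs R1: C3 (payoff 4); vs R2: C3 (payoff 5); vs R3: C2 (payoff 2); vs R4: C4 (payoff 6).
No cell has both players best-responding. For instance, Firm A's best reply to C3 is R4, but against R4 Firm B prefers C4 over C3.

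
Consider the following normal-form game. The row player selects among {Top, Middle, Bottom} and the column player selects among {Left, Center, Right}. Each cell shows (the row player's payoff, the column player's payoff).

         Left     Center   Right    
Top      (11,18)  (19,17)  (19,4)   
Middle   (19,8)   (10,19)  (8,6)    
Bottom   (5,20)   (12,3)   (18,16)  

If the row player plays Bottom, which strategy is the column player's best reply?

With the row player fixed at Bottom, the column player's payoffs are: Left → 20, Center → 3, Right → 16.
The maximum is 20, achieved by Left.

Left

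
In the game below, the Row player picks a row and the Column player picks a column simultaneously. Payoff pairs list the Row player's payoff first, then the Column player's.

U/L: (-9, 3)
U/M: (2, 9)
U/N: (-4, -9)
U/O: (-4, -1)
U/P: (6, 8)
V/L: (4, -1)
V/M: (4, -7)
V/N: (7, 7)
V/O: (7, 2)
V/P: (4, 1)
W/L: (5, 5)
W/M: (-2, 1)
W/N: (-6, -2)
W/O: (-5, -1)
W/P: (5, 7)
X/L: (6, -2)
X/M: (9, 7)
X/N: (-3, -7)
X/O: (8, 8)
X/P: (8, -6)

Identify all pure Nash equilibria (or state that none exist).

(V, N) and (X, O)

A profile is a Nash equilibrium when each player is best-responding to the other.
The Row player's best responses — vs L: X (payoff 6); vs M: X (payoff 9); vs N: V (payoff 7); vs O: X (payoff 8); vs P: X (payoff 8).
The Column player's best responses — vs U: M (payoff 9); vs V: N (payoff 7); vs W: P (payoff 7); vs X: O (payoff 8).
Mutual best responses occur at (V, N) and (X, O); at each, neither player gains by switching.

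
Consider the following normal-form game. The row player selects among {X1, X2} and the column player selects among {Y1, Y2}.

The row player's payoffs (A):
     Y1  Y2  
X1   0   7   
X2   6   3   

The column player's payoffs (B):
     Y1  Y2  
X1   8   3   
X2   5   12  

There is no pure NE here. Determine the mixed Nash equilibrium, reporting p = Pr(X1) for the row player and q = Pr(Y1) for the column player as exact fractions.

p = 7/12, q = 2/5

In a mixed NE each player is indifferent between their pure strategies, so the opponent's mix sets the indifference.
The column player indifferent between Y1 and Y2: p·8 + (1−p)·5 = p·3 + (1−p)·12 ⟹ 5 + 3p = 12 + (-9)p ⟹ p = 7/12.
The row player indifferent between X1 and X2: q·0 + (1−q)·7 = q·6 + (1−q)·3 ⟹ 7 + (-7)q = 3 + 3q ⟹ q = 2/5.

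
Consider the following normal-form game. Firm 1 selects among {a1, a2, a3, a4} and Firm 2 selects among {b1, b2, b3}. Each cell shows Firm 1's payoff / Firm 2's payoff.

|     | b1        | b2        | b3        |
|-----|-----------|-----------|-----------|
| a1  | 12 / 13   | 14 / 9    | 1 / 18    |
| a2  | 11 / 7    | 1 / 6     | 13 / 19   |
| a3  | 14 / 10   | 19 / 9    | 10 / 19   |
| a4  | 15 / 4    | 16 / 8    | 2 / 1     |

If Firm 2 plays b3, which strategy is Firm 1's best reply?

With Firm 2 fixed at b3, Firm 1's payoffs are: a1 → 1, a2 → 13, a3 → 10, a4 → 2.
The maximum is 13, achieved by a2.

a2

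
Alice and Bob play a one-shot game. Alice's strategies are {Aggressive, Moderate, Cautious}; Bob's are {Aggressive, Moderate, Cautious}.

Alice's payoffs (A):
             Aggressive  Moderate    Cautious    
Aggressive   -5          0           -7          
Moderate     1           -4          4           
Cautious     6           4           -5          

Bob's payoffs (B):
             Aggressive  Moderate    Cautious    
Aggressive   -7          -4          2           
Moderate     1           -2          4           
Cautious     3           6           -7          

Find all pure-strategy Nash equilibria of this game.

(Moderate, Cautious) and (Cautious, Moderate)

A profile is a Nash equilibrium when each player is best-responding to the other.
Alice's best responses — vs Aggressive: Cautious (payoff 6); vs Moderate: Cautious (payoff 4); vs Cautious: Moderate (payoff 4).
Bob's best responses — vs Aggressive: Cautious (payoff 2); vs Moderate: Cautious (payoff 4); vs Cautious: Moderate (payoff 6).
Mutual best responses occur at (Moderate, Cautious) and (Cautious, Moderate); at each, neither player gains by switching.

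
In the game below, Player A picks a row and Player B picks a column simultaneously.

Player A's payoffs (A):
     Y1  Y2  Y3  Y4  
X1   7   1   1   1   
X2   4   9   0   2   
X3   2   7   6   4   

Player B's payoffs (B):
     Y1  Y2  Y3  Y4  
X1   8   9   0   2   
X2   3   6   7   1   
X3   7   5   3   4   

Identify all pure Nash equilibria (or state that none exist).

No pure-strategy Nash equilibrium

Find each player's best response to every opponent strategy; NE are the intersections.
Player A's best responses — vs Y1: X1 (payoff 7); vs Y2: X2 (payoff 9); vs Y3: X3 (payoff 6); vs Y4: X3 (payoff 4).
Player B's best responses — vs X1: Y2 (payoff 9); vs X2: Y3 (payoff 7); vs X3: Y1 (payoff 7).
No cell has both players best-responding. For instance, Player A's best reply to Y3 is X3, but against X3 Player B prefers Y1 over Y3.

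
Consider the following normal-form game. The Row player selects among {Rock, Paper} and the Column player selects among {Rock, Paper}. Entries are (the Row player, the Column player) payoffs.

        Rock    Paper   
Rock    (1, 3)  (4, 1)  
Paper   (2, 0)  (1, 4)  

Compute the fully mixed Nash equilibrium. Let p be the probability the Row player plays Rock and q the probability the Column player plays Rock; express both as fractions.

p = 2/3, q = 3/4

Each player's mixing probability is pinned down by making the *other* player indifferent.
The Column player indifferent between Rock and Paper: p·3 + (1−p)·0 = p·1 + (1−p)·4 ⟹ 0 + 3p = 4 + (-3)p ⟹ p = 2/3.
The Row player indifferent between Rock and Paper: q·1 + (1−q)·4 = q·2 + (1−q)·1 ⟹ 4 + (-3)q = 1 + 1q ⟹ q = 3/4.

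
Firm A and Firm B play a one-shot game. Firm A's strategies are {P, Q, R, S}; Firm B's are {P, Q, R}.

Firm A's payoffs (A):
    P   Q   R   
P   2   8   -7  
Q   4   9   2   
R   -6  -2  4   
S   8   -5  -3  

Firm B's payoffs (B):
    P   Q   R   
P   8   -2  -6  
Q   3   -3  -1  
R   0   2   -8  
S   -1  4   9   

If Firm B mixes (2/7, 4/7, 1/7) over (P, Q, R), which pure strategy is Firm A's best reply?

Q

Firm A's best reply maximizes expected payoff against the mix.
P: (2/7)·2 + (4/7)·8 + (1/7)·(-7) = 29/7
Q: (2/7)·4 + (4/7)·9 + (1/7)·2 = 46/7
R: (2/7)·(-6) + (4/7)·(-2) + (1/7)·4 = -16/7
S: (2/7)·8 + (4/7)·(-5) + (1/7)·(-3) = -1
Highest expected payoff is 46/7, from Q.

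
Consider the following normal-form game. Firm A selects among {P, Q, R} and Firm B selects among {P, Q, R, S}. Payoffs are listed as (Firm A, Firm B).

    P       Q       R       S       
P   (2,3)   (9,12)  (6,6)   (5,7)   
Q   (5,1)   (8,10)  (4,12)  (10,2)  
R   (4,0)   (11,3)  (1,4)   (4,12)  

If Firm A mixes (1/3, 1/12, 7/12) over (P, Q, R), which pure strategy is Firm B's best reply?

Compute Firm B's expected payoff from each pure strategy against the given mix.
P: (1/3)·3 + (1/12)·1 + (7/12)·0 = 13/12
Q: (1/3)·12 + (1/12)·10 + (7/12)·3 = 79/12
R: (1/3)·6 + (1/12)·12 + (7/12)·4 = 16/3
S: (1/3)·7 + (1/12)·2 + (7/12)·12 = 19/2
Highest expected payoff is 19/2, from S.

S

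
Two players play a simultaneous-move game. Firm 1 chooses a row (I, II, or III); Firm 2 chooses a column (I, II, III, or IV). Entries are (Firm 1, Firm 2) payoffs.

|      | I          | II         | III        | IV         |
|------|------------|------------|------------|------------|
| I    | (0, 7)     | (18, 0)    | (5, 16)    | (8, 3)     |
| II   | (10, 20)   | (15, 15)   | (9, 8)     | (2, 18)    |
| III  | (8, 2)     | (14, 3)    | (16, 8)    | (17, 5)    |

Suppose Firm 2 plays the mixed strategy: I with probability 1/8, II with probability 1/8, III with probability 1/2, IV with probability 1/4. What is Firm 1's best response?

Compute Firm 1's expected payoff from each pure strategy against the given mix.
I: (1/8)·0 + (1/8)·18 + (1/2)·5 + (1/4)·8 = 27/4
II: (1/8)·10 + (1/8)·15 + (1/2)·9 + (1/4)·2 = 65/8
III: (1/8)·8 + (1/8)·14 + (1/2)·16 + (1/4)·17 = 15
Highest expected payoff is 15, from III.

III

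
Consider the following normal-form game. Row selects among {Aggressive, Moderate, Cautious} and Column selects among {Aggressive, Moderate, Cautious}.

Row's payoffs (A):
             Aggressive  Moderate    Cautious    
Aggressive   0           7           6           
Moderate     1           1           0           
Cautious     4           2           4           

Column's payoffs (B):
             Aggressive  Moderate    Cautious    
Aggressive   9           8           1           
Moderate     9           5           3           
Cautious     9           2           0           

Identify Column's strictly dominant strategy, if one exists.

Check whether one of Column's strategies beats all alternatives regardless of what the opponent does.
Aggressive strictly dominates: vs Aggressive: 9 > each of {8, 1}; vs Moderate: 9 > each of {5, 3}; vs Cautious: 9 > each of {2, 0}.

Aggressive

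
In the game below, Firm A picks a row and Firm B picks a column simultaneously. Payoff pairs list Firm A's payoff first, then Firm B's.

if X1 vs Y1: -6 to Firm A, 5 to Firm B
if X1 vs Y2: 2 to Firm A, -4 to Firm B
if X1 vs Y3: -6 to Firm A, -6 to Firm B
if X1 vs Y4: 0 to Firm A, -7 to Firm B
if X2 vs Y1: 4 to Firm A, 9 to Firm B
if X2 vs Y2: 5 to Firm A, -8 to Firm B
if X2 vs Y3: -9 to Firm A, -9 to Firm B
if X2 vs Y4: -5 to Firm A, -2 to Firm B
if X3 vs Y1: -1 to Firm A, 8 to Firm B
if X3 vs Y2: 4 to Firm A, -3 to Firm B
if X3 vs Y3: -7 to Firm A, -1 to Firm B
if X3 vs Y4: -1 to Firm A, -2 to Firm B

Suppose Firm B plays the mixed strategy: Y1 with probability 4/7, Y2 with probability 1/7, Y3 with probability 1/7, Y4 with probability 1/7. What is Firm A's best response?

X2

Compute Firm A's expected payoff from each pure strategy against the given mix.
X1: (4/7)·(-6) + (1/7)·2 + (1/7)·(-6) + (1/7)·0 = -4
X2: (4/7)·4 + (1/7)·5 + (1/7)·(-9) + (1/7)·(-5) = 1
X3: (4/7)·(-1) + (1/7)·4 + (1/7)·(-7) + (1/7)·(-1) = -8/7
Highest expected payoff is 1, from X2.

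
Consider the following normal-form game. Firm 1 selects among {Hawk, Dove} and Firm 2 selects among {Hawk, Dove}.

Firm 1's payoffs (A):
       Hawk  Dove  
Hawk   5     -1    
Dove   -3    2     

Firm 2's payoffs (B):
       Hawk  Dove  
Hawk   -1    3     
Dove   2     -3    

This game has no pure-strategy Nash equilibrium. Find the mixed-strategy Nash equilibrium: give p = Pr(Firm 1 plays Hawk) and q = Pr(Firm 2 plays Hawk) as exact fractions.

p = 5/9, q = 3/11

Each player's mixing probability is pinned down by making the *other* player indifferent.
Firm 2 indifferent between Hawk and Dove: p·(-1) + (1−p)·2 = p·3 + (1−p)·(-3) ⟹ 2 + (-3)p = (-3) + 6p ⟹ p = 5/9.
Firm 1 indifferent between Hawk and Dove: q·5 + (1−q)·(-1) = q·(-3) + (1−q)·2 ⟹ (-1) + 6q = 2 + (-5)q ⟹ q = 3/11.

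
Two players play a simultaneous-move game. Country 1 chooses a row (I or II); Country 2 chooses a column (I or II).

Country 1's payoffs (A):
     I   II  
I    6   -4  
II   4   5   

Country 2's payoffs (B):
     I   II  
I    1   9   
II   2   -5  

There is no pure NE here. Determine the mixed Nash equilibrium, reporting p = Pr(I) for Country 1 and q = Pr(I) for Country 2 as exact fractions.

p = 7/15, q = 9/11

In a mixed NE each player is indifferent between their pure strategies, so the opponent's mix sets the indifference.
Country 2 indifferent between I and II: p·1 + (1−p)·2 = p·9 + (1−p)·(-5) ⟹ 2 + (-1)p = (-5) + 14p ⟹ p = 7/15.
Country 1 indifferent between I and II: q·6 + (1−q)·(-4) = q·4 + (1−q)·5 ⟹ (-4) + 10q = 5 + (-1)q ⟹ q = 9/11.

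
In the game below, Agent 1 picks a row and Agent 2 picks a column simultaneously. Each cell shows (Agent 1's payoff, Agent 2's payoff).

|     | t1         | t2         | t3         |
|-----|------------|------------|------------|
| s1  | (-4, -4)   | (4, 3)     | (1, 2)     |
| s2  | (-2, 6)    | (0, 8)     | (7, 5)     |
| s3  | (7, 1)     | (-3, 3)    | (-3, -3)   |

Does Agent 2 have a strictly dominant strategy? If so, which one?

t2

A strategy is strictly dominant if it gives Agent 2 a strictly higher payoff than every other strategy, against every choice by the opponent.
t2 strictly dominates: vs s1: 3 > each of {-4, 2}; vs s2: 8 > each of {6, 5}; vs s3: 3 > each of {1, -3}.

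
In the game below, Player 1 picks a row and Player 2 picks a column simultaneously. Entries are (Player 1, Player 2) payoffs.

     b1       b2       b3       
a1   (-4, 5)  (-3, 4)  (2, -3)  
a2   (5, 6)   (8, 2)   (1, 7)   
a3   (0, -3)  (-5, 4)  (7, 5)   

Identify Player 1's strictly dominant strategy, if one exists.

None

A strategy is strictly dominant if it gives Player 1 a strictly higher payoff than every other strategy, against every choice by the opponent.
a1 is not dominant: against b1, a2 gives 5 > -4.
a2 is not dominant: against b3, a1 gives 2 > 1.
a3 is not dominant: against b1, a2 gives 5 > 0.
No single strategy is best against every opponent action.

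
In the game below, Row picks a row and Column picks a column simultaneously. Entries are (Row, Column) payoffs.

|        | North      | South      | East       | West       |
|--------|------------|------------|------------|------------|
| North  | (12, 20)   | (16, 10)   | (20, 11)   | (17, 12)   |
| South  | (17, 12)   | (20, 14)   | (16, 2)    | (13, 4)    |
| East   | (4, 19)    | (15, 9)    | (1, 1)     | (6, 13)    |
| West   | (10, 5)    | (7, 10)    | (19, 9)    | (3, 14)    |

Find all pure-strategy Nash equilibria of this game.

Check mutual best responses: a cell is a NE iff neither player can gain by unilaterally deviating.
Row's best responses — vs North: South (payoff 17); vs South: South (payoff 20); vs East: North (payoff 20); vs West: North (payoff 17).
Column's best responses — vs North: North (payoff 20); vs South: South (payoff 14); vs East: North (payoff 19); vs West: West (payoff 14).
The only mutual best response is (South, South); neither player gains by switching there.

(South, South)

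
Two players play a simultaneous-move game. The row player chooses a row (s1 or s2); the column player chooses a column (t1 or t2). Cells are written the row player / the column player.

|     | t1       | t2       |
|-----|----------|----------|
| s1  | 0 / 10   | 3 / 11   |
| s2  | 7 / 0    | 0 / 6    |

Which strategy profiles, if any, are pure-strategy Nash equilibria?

(s1, t2)

A profile is a Nash equilibrium when each player is best-responding to the other.
The row player's best responses — vs t1: s2 (payoff 7); vs t2: s1 (payoff 3).
The column player's best responses — vs s1: t2 (payoff 11); vs s2: t2 (payoff 6).
The only mutual best response is (s1, t2); neither player gains by switching there.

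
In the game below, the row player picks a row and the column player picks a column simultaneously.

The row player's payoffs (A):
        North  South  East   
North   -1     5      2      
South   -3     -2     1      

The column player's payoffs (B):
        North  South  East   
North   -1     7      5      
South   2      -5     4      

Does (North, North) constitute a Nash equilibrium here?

Holding the column player at North: the row player gets -1 from North, versus -3 from South. No profitable deviation for the row player.
Holding the row player at North: the column player gets -1 from North but could get 7 by switching to South. The column player has a profitable deviation.

No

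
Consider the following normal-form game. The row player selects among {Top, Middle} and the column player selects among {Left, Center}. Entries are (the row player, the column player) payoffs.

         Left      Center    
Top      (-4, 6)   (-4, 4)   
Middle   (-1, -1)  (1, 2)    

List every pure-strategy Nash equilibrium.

A profile is a Nash equilibrium when each player is best-responding to the other.
The row player's best responses — vs Left: Middle (payoff -1); vs Center: Middle (payoff 1).
The column player's best responses — vs Top: Left (payoff 6); vs Middle: Center (payoff 2).
The only mutual best response is (Middle, Center); neither player gains by switching there.

(Middle, Center)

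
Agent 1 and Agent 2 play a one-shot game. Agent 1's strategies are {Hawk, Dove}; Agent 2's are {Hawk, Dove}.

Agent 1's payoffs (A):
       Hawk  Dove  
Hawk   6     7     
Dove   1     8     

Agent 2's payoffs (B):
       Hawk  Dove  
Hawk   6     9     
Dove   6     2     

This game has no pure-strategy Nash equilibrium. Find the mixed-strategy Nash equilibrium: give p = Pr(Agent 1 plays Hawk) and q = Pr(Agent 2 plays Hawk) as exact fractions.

Each player's mixing probability is pinned down by making the *other* player indifferent.
Agent 2 indifferent between Hawk and Dove: p·6 + (1−p)·6 = p·9 + (1−p)·2 ⟹ 6 + 0p = 2 + 7p ⟹ p = 4/7.
Agent 1 indifferent between Hawk and Dove: q·6 + (1−q)·7 = q·1 + (1−q)·8 ⟹ 7 + (-1)q = 8 + (-7)q ⟹ q = 1/6.

p = 4/7, q = 1/6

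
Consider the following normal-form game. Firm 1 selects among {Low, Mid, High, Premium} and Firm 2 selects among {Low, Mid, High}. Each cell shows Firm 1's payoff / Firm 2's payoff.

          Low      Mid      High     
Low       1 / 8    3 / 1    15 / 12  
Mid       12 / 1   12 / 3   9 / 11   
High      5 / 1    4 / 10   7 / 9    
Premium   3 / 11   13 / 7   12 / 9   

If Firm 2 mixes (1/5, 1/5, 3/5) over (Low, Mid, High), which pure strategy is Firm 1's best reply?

Compute Firm 1's expected payoff from each pure strategy against the given mix.
Low: (1/5)·1 + (1/5)·3 + (3/5)·15 = 49/5
Mid: (1/5)·12 + (1/5)·12 + (3/5)·9 = 51/5
High: (1/5)·5 + (1/5)·4 + (3/5)·7 = 6
Premium: (1/5)·3 + (1/5)·13 + (3/5)·12 = 52/5
Highest expected payoff is 52/5, from Premium.

Premium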